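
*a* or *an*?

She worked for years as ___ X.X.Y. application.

The indefinite article is chosen by the initial *sound* of the following word, not its spelling.
The initialism *X.X.Y.* is read letter by letter; the first letter, X, is pronounced /ɛks/, which begins with a vowel sound.
So the article is *an*: She worked for years as an X.X.Y. application.

an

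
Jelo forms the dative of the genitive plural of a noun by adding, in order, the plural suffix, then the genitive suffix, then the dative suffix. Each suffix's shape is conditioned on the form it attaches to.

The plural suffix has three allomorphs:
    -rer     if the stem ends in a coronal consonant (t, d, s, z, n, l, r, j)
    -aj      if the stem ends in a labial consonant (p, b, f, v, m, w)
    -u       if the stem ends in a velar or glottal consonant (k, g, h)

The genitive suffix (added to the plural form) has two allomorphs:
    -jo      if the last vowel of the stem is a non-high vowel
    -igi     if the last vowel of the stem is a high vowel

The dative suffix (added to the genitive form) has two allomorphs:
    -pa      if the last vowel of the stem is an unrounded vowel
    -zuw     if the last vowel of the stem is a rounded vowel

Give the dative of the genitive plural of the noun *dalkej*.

*dalkej*: final consonant = /j/, coronal → -rer → *dalkejrer*.
Since the last vowel of the plural form *dalkejrer* is /e/ (a non-high vowel), it takes -jo, giving *dalkejrerjo*.
The genitive form *dalkejrerjo* — last vowel /o/ (a rounded vowel) → -zuw → *dalkejrerjozuw*.

dalkejrerjozuw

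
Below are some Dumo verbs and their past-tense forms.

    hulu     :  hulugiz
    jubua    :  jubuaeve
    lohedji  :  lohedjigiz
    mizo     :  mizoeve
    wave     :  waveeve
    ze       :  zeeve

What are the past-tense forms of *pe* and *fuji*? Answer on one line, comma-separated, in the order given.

peeve, fujigiz

The suffix is conditioned by the last vowel: -giz when the last vowel of the stem is a high vowel (*hulu*, *lohedji*); -eve when the last vowel of the stem is a non-high vowel (*jubua*, *mizo*, *wave*, *ze*).
Since the last vowel of *pe* is /e/ (a non-high vowel), it takes -eve, giving *peeve*.
*fuji* — last vowel /i/ (a high vowel) → -giz → *fujigiz*.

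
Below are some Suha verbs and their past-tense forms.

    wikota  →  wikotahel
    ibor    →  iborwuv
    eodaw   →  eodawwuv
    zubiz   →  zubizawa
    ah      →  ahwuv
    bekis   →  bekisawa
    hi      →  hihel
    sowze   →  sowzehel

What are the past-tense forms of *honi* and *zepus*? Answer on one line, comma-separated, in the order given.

The suffix is conditioned by the final sound: -awa when the stem ends in a sibilant (*zubiz*, *bekis*); -wuv when the stem ends in a non-sibilant consonant (*ibor*, *eodaw*, *ah*); -hel when the stem ends in a vowel (*wikota*, *hi*, *sowze*).
Since the final sound of *honi* is /i/ (a vowel), it takes -hel, giving *honihel*.
Since the final sound of *zepus* is /s/ (a sibilant), it takes -awa, giving *zepusawa*.

honihel, zepusawa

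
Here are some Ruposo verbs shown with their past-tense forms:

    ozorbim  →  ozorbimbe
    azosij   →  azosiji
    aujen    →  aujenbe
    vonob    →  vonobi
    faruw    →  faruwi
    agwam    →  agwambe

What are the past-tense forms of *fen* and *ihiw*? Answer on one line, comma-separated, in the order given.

The pattern is nasality of the final consonant: -be when the stem ends in a nasal (*ozorbim*, *aujen*, *agwam*); -i when the stem ends in a non-nasal consonant (*azosij*, *vonob*, *faruw*).
*fen* — final consonant /n/ (a nasal) → -be → *fenbe*.
Since the final consonant of *ihiw* is /w/ (non-nasal), it takes -i, giving *ihiwi*.

fenbe, ihiwi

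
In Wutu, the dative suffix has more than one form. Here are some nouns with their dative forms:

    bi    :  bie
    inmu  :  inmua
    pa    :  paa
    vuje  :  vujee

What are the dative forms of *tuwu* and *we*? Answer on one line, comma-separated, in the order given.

Looking at the last vowel of each stem: -e when the last vowel of the stem is a front vowel (*bi*, *vuje*); -a when the last vowel of the stem is a back vowel (*inmu*, *pa*).
The last vowel of *tuwu* is /u/, which is a back vowel, so the suffix is -a, giving *tuwua*.
*we* — last vowel /e/ (a front vowel) → -e → *wee*.

tuwua, wee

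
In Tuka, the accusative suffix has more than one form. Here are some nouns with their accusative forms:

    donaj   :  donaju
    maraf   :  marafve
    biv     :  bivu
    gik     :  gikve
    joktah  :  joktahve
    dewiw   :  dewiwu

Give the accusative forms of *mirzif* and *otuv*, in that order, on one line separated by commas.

mirzifve, otuvu

The pattern is voicing of the final consonant: -ve when the stem ends in a voiceless consonant (*maraf*, *gik*, *joktah*); -u when the stem ends in a voiced consonant (*donaj*, *biv*, *dewiw*).
Since the final consonant of *mirzif* is /f/ (voiceless), it takes -ve, giving *mirzifve*.
The final consonant of *otuv* is /v/, which is voiced, so the suffix is -u, giving *otuvu*.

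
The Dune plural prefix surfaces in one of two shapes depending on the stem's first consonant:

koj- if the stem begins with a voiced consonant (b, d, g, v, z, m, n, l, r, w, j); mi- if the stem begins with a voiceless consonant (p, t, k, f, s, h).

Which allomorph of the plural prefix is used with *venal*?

koj-

*venal*: first consonant = /v/, voiced → koj-.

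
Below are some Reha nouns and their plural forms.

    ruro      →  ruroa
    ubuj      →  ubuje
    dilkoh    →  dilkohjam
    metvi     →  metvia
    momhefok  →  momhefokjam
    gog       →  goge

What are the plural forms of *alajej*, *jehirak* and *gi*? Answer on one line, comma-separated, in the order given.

alajeje, jehirakjam, gia

The alternation tracks the final sound of the stem — -jam when the stem ends in a voiceless consonant (*dilkoh*, *momhefok*); -e when the stem ends in a voiced consonant (*ubuj*, *gog*); -a when the stem ends in a vowel (*ruro*, *metvi*).
Since the final sound of *alajej* is /j/ (a voiced consonant), it takes -e, giving *alajeje*.
The final sound of *jehirak* is /k/, which is a voiceless consonant, so the suffix is -jam, giving *jehirakjam*.
*gi* — final sound /i/ (a vowel) → -a → *gia*.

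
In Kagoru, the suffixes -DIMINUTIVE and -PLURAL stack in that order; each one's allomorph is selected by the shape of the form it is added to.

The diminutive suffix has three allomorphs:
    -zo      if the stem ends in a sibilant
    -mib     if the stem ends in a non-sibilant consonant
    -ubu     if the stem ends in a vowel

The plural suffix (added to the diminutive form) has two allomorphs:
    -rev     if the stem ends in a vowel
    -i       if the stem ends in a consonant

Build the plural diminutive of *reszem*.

Since the final sound of *reszem* is /m/ (a non-sibilant consonant), it takes -mib, giving *reszemmib*.
The final sound of the diminutive form *reszemmib* is /b/, which is a consonant, so the plural suffix is -i, giving *reszemmibi*.

reszemmibi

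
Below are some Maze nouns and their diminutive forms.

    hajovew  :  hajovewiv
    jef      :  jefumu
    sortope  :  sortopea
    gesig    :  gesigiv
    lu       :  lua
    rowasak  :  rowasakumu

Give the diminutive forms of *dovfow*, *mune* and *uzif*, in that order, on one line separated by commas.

dovfowiv, munea, uzifumu

The suffix is conditioned by the final sound: -umu when the stem ends in a voiceless consonant (*jef*, *rowasak*); -iv when the stem ends in a voiced consonant (*hajovew*, *gesig*); -a when the stem ends in a vowel (*sortope*, *lu*).
Since the final sound of *dovfow* is /w/ (a voiced consonant), it takes -iv, giving *dovfowiv*.
The final sound of *mune* is /e/, which is a vowel, so the suffix is -a, giving *munea*.
*uzif*: final sound = /f/, a voiceless consonant → -umu → *uzifumu*.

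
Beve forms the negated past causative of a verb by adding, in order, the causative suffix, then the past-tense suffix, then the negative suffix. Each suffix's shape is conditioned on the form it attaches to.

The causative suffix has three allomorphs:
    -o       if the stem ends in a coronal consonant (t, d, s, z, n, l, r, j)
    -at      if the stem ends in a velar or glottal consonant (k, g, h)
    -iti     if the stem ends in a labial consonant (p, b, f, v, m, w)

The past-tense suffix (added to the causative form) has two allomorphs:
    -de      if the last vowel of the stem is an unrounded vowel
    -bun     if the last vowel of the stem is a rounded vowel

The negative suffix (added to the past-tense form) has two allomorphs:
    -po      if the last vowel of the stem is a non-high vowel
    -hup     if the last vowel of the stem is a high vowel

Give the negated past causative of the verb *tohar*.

Since the final consonant of *tohar* is /r/ (coronal), it takes -o, giving *toharo*.
The causative form *toharo*: last vowel = /o/, a rounded vowel → -bun → *toharobun*.
The past-tense form *toharobun* — last vowel /u/ (a high vowel) → -hup → *toharobunhup*.

toharobunhup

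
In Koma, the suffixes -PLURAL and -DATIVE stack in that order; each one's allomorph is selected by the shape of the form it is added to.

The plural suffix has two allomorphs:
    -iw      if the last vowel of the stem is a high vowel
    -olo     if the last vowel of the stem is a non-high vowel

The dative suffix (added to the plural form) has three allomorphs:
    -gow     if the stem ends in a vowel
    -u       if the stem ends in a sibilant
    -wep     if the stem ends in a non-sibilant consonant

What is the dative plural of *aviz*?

Since the last vowel of *aviz* is /i/ (a high vowel), it takes -iw, giving *aviziw*.
The plural form *aviziw*: final sound = /w/, a non-sibilant consonant → -wep → *aviziwwep*.

aviziwwep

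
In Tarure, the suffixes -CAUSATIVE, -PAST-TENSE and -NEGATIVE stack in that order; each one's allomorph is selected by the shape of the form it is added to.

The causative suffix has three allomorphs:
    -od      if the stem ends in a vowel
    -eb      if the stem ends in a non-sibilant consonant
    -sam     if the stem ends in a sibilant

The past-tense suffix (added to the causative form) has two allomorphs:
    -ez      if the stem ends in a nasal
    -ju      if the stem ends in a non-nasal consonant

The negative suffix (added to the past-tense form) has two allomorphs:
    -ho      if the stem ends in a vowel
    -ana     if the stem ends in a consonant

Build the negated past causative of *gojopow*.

gojopowebjuho

Since the final sound of *gojopow* is /w/ (a non-sibilant consonant), it takes -eb, giving *gojopoweb*.
Since the final consonant of the causative form *gojopoweb* is /b/ (non-nasal), it takes -ju, giving *gojopowebju*.
The final sound of the past-tense form *gojopowebju* is /u/, which is a vowel, so the negative suffix is -ho, giving *gojopowebjuho*.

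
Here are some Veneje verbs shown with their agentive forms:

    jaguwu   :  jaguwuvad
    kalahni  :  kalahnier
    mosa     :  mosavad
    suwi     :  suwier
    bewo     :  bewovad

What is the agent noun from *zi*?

zier

The alternation tracks the last vowel of the stem — -er when the last vowel of the stem is a front vowel (*kalahni*, *suwi*); -vad when the last vowel of the stem is a back vowel (*jaguwu*, *mosa*, *bewo*).
*zi* — last vowel /i/ (a front vowel) → -er → *zier*.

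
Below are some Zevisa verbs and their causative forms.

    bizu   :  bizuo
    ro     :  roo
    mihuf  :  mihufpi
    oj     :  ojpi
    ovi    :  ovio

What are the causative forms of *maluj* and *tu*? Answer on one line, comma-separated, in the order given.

malujpi, tuo

The pattern is consonant vs. vowel: -pi when the stem ends in a consonant (*mihuf*, *oj*); -o when the stem ends in a vowel (*bizu*, *ro*, *ovi*).
Since the final sound of *maluj* is /j/ (a consonant), it takes -pi, giving *malujpi*.
The final sound of *tu* is /u/, which is a vowel, so the suffix is -o, giving *tuo*.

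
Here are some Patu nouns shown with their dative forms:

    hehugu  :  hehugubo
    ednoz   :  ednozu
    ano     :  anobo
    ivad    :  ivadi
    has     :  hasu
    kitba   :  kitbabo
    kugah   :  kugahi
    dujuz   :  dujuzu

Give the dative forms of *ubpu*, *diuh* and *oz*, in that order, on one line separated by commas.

ubpubo, diuhi, ozu

The suffix is conditioned by the final sound: -u when the stem ends in a sibilant (*ednoz*, *has*, *dujuz*); -i when the stem ends in a non-sibilant consonant (*ivad*, *kugah*); -bo when the stem ends in a vowel (*hehugu*, *ano*, *kitba*).
The final sound of *ubpu* is /u/, which is a vowel, so the suffix is -bo, giving *ubpubo*.
Since the final sound of *diuh* is /h/ (a non-sibilant consonant), it takes -i, giving *diuhi*.
Since the final sound of *oz* is /z/ (a sibilant), it takes -u, giving *ozu*.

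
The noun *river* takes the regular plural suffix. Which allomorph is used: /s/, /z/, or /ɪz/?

/z/

The stem *river* ends in a voiced non-sibilant sound.
The plural suffix surfaces as /ɪz/ after sibilants, /s/ after other voiceless consonants, and /z/ after other voiced sounds.
So the plural -s on *river* is pronounced /z/.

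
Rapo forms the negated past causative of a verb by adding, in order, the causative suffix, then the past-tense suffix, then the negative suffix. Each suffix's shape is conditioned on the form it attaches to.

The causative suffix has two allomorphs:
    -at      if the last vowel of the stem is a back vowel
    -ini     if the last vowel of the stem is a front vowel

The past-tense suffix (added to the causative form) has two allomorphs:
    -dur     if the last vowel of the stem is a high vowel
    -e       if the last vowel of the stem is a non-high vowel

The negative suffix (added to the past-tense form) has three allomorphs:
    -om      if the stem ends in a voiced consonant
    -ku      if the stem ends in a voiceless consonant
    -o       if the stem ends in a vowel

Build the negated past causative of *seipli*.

Since the last vowel of *seipli* is /i/ (a front vowel), it takes -ini, giving *seipliini*.
Since the last vowel of the causative form *seipliini* is /i/ (a high vowel), it takes -dur, giving *seipliinidur*.
Since the final sound of the past-tense form *seipliinidur* is /r/ (a voiced consonant), it takes -om, giving *seipliinidurom*.

seipliinidurom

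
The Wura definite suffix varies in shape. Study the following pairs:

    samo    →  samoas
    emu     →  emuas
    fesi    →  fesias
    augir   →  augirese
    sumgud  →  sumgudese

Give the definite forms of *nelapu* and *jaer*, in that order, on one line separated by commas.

nelapuas, jaerese

The alternation tracks the final sound of the stem — -ese when the stem ends in a consonant (*augir*, *sumgud*); -as when the stem ends in a vowel (*samo*, *emu*, *fesi*).
*nelapu*: final sound = /u/, a vowel → -as → *nelapuas*.
Since the final sound of *jaer* is /r/ (a consonant), it takes -ese, giving *jaerese*.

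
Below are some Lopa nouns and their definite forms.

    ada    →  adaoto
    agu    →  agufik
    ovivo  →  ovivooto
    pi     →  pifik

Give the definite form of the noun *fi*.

fifik

The suffix is conditioned by the last vowel: -fik when the last vowel of the stem is a high vowel (*agu*, *pi*); -oto when the last vowel of the stem is a non-high vowel (*ada*, *ovivo*).
*fi*: last vowel = /i/, a high vowel → -fik → *fifik*.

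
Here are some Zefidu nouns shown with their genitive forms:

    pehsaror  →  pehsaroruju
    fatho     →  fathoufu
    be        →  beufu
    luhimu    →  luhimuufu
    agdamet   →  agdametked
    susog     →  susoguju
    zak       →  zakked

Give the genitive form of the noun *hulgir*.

The pattern is voicing of the final sound: -ked when the stem ends in a voiceless consonant (*agdamet*, *zak*); -uju when the stem ends in a voiced consonant (*pehsaror*, *susog*); -ufu when the stem ends in a vowel (*fatho*, *be*, *luhimu*).
Since the final sound of *hulgir* is /r/ (a voiced consonant), it takes -uju, giving *hulgiruju*.

hulgiruju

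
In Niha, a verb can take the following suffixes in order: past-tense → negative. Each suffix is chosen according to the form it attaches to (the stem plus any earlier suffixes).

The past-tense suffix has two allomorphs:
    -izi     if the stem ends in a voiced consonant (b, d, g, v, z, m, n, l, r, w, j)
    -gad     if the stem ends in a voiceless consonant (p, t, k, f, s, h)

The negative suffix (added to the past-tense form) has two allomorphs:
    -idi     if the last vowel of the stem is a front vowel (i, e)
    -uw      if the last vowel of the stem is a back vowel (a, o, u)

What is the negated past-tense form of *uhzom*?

*uhzom* — final consonant /m/ (voiced) → -izi → *uhzomizi*.
The past-tense form *uhzomizi* — last vowel /i/ (a front vowel) → -idi → *uhzomiziidi*.

uhzomiziidi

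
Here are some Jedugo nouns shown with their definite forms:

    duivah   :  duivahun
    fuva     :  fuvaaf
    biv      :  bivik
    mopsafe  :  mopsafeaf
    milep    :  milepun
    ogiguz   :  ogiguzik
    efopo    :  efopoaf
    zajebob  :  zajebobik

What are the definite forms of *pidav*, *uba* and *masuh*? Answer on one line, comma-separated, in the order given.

The suffix is conditioned by the final sound: -un when the stem ends in a voiceless consonant (*duivah*, *milep*); -ik when the stem ends in a voiced consonant (*biv*, *ogiguz*, *zajebob*); -af when the stem ends in a vowel (*fuva*, *mopsafe*, *efopo*).
Since the final sound of *pidav* is /v/ (a voiced consonant), it takes -ik, giving *pidavik*.
*uba*: final sound = /a/, a vowel → -af → *ubaaf*.
The final sound of *masuh* is /h/, which is a voiceless consonant, so the suffix is -un, giving *masuhun*.

pidavik, ubaaf, masuhun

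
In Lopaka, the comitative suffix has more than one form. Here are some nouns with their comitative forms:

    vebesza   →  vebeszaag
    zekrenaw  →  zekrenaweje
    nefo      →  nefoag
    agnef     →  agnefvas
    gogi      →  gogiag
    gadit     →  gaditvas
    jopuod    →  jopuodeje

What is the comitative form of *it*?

itvas

The alternation tracks the final sound of the stem — -vas when the stem ends in a voiceless consonant (*agnef*, *gadit*); -eje when the stem ends in a voiced consonant (*zekrenaw*, *jopuod*); -ag when the stem ends in a vowel (*vebesza*, *nefo*, *gogi*).
The final sound of *it* is /t/, which is a voiceless consonant, so the suffix is -vas, giving *itvas*.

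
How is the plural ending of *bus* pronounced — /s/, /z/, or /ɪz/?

The stem *bus* ends in a sibilant (/s, z, ʃ, ʒ, tʃ, dʒ/).
The plural suffix surfaces as /ɪz/ after sibilants, /s/ after other voiceless consonants, and /z/ after other voiced sounds.
So the plural -s on *bus* is pronounced /ɪz/.

/ɪz/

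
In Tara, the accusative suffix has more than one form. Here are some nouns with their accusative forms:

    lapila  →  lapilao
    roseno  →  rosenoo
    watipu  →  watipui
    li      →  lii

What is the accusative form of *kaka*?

The alternation tracks the last vowel of the stem — -i when the last vowel of the stem is a high vowel (*watipu*, *li*); -o when the last vowel of the stem is a non-high vowel (*lapila*, *roseno*).
*kaka*: last vowel = /a/, a non-high vowel → -o → *kakao*.

kakao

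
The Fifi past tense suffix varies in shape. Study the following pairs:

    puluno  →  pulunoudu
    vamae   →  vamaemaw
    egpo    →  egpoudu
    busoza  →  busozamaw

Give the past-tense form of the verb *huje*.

Looking at the last vowel of each stem: -udu when the last vowel of the stem is a rounded vowel (*puluno*, *egpo*); -maw when the last vowel of the stem is an unrounded vowel (*vamae*, *busoza*).
The last vowel of *huje* is /e/, which is an unrounded vowel, so the suffix is -maw, giving *hujemaw*.

hujemaw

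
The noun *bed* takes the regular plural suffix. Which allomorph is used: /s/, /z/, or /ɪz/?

The stem *bed* ends in a voiced non-sibilant sound.
The plural suffix surfaces as /ɪz/ after sibilants, /s/ after other voiceless consonants, and /z/ after other voiced sounds.
So the plural -s on *bed* is pronounced /z/.

/z/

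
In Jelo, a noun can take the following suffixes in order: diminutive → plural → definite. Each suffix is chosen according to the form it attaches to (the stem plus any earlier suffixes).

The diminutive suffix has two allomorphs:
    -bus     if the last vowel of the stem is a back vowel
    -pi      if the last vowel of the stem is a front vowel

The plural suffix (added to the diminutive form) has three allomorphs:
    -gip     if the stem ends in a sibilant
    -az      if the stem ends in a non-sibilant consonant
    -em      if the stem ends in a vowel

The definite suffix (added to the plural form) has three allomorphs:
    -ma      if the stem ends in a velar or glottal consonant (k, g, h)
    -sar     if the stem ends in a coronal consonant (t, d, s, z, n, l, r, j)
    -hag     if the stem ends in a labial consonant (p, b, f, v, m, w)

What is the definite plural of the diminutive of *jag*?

jagbusgiphag

The last vowel of *jag* is /a/, which is a back vowel, so the diminutive suffix is -bus, giving *jagbus*.
The final sound of the diminutive form *jagbus* is /s/, which is a sibilant, so the plural suffix is -gip, giving *jagbusgip*.
Since the final consonant of the plural form *jagbusgip* is /p/ (labial), it takes -hag, giving *jagbusgiphag*.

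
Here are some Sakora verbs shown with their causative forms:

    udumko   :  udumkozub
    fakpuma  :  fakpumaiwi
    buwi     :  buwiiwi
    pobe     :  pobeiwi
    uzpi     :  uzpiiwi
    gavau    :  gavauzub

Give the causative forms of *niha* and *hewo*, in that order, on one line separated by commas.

nihaiwi, hewozub

The suffix is conditioned by the last vowel: -zub when the last vowel of the stem is a rounded vowel (*udumko*, *gavau*); -iwi when the last vowel of the stem is an unrounded vowel (*fakpuma*, *buwi*, *pobe*, *uzpi*).
*niha*: last vowel = /a/, an unrounded vowel → -iwi → *nihaiwi*.
*hewo*: last vowel = /o/, a rounded vowel → -zub → *hewozub*.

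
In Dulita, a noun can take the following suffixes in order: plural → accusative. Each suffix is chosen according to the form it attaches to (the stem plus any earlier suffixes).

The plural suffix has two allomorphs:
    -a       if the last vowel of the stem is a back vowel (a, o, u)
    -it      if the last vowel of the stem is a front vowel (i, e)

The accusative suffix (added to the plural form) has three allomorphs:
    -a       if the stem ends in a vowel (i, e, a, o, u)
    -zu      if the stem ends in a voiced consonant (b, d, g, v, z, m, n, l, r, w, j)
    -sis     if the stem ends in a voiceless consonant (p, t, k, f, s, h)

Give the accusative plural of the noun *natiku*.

The last vowel of *natiku* is /u/, which is a back vowel, so the plural suffix is -a, giving *natikua*.
The final sound of the plural form *natikua* is /a/, which is a vowel, so the accusative suffix is -a, giving *natikuaa*.

natikuaa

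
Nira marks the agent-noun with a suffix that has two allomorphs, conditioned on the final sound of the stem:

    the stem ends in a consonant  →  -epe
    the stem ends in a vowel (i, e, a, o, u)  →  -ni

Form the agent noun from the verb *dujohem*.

*dujohem*: final sound = /m/, a consonant → -epe → *dujohemepe*.

dujohemepe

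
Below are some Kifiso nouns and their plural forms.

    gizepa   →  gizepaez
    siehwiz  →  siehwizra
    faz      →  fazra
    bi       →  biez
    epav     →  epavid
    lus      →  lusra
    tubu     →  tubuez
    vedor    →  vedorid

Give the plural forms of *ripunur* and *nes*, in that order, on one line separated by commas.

The alternation tracks the final sound of the stem — -ra when the stem ends in a sibilant (*siehwiz*, *faz*, *lus*); -id when the stem ends in a non-sibilant consonant (*epav*, *vedor*); -ez when the stem ends in a vowel (*gizepa*, *bi*, *tubu*).
*ripunur*: final sound = /r/, a non-sibilant consonant → -id → *ripunurid*.
The final sound of *nes* is /s/, which is a sibilant, so the suffix is -ra, giving *nesra*.

ripunurid, nesra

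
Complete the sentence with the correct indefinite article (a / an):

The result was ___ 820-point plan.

an

The indefinite article is chosen by the initial *sound* of the following word, not its spelling.
The number *820* is spoken "eight hundred …", beginning with /eɪt/ — a vowel sound.
So the article is *an*: The result was an 820-point plan.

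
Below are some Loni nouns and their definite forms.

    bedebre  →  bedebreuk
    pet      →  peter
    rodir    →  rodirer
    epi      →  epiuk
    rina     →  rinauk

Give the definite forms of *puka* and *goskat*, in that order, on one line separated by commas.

The suffix is conditioned by the final sound: -er when the stem ends in a consonant (*pet*, *rodir*); -uk when the stem ends in a vowel (*bedebre*, *epi*, *rina*).
The final sound of *puka* is /a/, which is a vowel, so the suffix is -uk, giving *pukauk*.
Since the final sound of *goskat* is /t/ (a consonant), it takes -er, giving *goskater*.

pukauk, goskater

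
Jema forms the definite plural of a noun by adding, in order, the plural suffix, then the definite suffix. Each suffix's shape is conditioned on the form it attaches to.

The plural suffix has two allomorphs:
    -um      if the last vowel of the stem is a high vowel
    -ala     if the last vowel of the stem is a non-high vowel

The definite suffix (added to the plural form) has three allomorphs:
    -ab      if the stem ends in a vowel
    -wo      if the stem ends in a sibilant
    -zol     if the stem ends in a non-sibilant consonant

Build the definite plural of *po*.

poalaab

*po*: last vowel = /o/, a non-high vowel → -ala → *poala*.
The final sound of the plural form *poala* is /a/, which is a vowel, so the definite suffix is -ab, giving *poalaab*.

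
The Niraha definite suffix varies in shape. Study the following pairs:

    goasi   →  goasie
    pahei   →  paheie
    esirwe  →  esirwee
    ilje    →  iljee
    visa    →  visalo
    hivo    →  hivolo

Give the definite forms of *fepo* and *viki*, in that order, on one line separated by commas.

The suffix is conditioned by the last vowel: -e when the last vowel of the stem is a front vowel (*goasi*, *pahei*, *esirwe*, *ilje*); -lo when the last vowel of the stem is a back vowel (*visa*, *hivo*).
Since the last vowel of *fepo* is /o/ (a back vowel), it takes -lo, giving *fepolo*.
The last vowel of *viki* is /i/, which is a front vowel, so the suffix is -e, giving *vikie*.

fepolo, vikie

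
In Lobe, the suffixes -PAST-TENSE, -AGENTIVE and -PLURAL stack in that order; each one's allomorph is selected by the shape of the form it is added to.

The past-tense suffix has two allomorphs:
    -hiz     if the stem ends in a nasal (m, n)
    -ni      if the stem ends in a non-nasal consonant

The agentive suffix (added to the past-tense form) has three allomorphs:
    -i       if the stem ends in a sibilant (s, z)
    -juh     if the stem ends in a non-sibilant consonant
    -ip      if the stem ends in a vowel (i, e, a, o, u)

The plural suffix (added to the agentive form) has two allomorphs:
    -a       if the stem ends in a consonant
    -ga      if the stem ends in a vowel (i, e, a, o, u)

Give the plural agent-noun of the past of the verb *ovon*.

*ovon* — final consonant /n/ (a nasal) → -hiz → *ovonhiz*.
The final sound of the past-tense form *ovonhiz* is /z/, which is a sibilant, so the agentive suffix is -i, giving *ovonhizi*.
The agentive form *ovonhizi*: final sound = /i/, a vowel → -ga → *ovonhiziga*.

ovonhiziga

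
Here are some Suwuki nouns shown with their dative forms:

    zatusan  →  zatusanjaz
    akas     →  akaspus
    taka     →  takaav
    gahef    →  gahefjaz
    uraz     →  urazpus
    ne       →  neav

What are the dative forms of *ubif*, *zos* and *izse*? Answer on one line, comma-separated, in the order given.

The alternation tracks the final sound of the stem — -pus when the stem ends in a sibilant (*akas*, *uraz*); -jaz when the stem ends in a non-sibilant consonant (*zatusan*, *gahef*); -av when the stem ends in a vowel (*taka*, *ne*).
*ubif* — final sound /f/ (a non-sibilant consonant) → -jaz → *ubifjaz*.
Since the final sound of *zos* is /s/ (a sibilant), it takes -pus, giving *zospus*.
*izse*: final sound = /e/, a vowel → -av → *izseav*.

ubifjaz, zospus, izseav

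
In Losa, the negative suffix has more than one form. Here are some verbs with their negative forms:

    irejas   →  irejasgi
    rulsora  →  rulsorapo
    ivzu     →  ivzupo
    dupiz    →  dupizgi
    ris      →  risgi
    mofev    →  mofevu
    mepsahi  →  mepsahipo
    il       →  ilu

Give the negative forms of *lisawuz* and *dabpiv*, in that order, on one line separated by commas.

lisawuzgi, dabpivu

The pattern is sibilance of the final sound: -gi when the stem ends in a sibilant (*irejas*, *dupiz*, *ris*); -u when the stem ends in a non-sibilant consonant (*mofev*, *il*); -po when the stem ends in a vowel (*rulsora*, *ivzu*, *mepsahi*).
*lisawuz*: final sound = /z/, a sibilant → -gi → *lisawuzgi*.
*dabpiv*: final sound = /v/, a non-sibilant consonant → -u → *dabpivu*.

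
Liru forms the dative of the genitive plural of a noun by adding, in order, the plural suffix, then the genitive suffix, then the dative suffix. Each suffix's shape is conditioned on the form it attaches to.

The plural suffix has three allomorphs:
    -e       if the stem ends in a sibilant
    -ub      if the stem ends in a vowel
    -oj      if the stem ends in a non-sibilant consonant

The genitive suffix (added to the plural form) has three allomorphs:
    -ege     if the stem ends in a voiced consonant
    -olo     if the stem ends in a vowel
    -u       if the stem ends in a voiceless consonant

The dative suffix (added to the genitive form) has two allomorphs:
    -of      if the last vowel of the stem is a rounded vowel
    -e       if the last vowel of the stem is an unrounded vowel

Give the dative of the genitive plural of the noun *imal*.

*imal*: final sound = /l/, a non-sibilant consonant → -oj → *imaloj*.
The plural form *imaloj* — final sound /j/ (a voiced consonant) → -ege → *imalojege*.
The genitive form *imalojege* — last vowel /e/ (an unrounded vowel) → -e → *imalojegee*.

imalojegee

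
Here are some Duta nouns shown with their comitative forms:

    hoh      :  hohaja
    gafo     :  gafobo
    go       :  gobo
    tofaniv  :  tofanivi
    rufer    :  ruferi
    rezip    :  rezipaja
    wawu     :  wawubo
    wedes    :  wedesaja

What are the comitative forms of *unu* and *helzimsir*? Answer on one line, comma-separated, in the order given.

unubo, helzimsiri

The suffix is conditioned by the final sound: -aja when the stem ends in a voiceless consonant (*hoh*, *rezip*, *wedes*); -i when the stem ends in a voiced consonant (*tofaniv*, *rufer*); -bo when the stem ends in a vowel (*gafo*, *go*, *wawu*).
The final sound of *unu* is /u/, which is a vowel, so the suffix is -bo, giving *unubo*.
*helzimsir*: final sound = /r/, a voiced consonant → -i → *helzimsiri*.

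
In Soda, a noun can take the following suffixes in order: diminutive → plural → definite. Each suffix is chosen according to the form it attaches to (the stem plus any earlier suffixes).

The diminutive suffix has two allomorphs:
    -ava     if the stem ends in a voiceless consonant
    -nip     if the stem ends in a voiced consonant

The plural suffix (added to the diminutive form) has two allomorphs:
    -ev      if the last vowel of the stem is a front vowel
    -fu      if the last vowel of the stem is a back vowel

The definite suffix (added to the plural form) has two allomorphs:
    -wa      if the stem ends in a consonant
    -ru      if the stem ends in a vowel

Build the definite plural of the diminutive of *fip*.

fipavafuru

*fip* — final consonant /p/ (voiceless) → -ava → *fipava*.
The diminutive form *fipava*: last vowel = /a/, a back vowel → -fu → *fipavafu*.
The plural form *fipavafu* — final sound /u/ (a vowel) → -ru → *fipavafuru*.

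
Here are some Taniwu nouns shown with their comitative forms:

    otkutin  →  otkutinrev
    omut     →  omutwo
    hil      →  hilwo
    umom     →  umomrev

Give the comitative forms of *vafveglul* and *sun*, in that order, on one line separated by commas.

vafveglulwo, sunrev

The alternation tracks the final consonant of the stem — -rev when the stem ends in a nasal (*otkutin*, *umom*); -wo when the stem ends in a non-nasal consonant (*omut*, *hil*).
*vafveglul*: final consonant = /l/, non-nasal → -wo → *vafveglulwo*.
*sun*: final consonant = /n/, a nasal → -rev → *sunrev*.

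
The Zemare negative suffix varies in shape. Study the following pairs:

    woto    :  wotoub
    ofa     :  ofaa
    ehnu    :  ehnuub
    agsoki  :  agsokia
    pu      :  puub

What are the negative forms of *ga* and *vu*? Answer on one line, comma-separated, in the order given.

gaa, vuub

The pattern is rounding harmony: -ub when the last vowel of the stem is a rounded vowel (*woto*, *ehnu*, *pu*); -a when the last vowel of the stem is an unrounded vowel (*ofa*, *agsoki*).
*ga* — last vowel /a/ (an unrounded vowel) → -a → *gaa*.
*vu* — last vowel /u/ (a rounded vowel) → -ub → *vuub*.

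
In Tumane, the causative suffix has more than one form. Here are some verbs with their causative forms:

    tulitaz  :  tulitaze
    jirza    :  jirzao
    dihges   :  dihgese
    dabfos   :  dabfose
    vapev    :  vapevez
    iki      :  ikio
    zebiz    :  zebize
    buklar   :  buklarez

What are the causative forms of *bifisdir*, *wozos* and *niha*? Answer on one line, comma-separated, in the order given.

bifisdirez, wozose, nihao

The alternation tracks the final sound of the stem — -e when the stem ends in a sibilant (*tulitaz*, *dihges*, *dabfos*, *zebiz*); -ez when the stem ends in a non-sibilant consonant (*vapev*, *buklar*); -o when the stem ends in a vowel (*jirza*, *iki*).
The final sound of *bifisdir* is /r/, which is a non-sibilant consonant, so the suffix is -ez, giving *bifisdirez*.
Since the final sound of *wozos* is /s/ (a sibilant), it takes -e, giving *wozose*.
*niha*: final sound = /a/, a vowel → -o → *nihao*.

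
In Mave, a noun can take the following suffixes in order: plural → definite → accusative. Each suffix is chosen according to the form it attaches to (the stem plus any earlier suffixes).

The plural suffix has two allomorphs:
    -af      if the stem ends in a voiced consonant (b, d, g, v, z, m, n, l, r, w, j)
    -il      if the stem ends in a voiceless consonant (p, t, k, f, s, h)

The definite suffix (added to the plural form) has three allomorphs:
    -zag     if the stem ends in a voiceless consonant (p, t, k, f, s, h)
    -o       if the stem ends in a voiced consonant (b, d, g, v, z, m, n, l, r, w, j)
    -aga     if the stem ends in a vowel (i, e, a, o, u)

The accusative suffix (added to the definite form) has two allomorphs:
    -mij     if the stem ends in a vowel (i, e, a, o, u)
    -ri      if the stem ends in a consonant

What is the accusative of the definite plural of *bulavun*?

bulavunafzagri

Since the final consonant of *bulavun* is /n/ (voiced), it takes -af, giving *bulavunaf*.
The plural form *bulavunaf* — final sound /f/ (a voiceless consonant) → -zag → *bulavunafzag*.
The definite form *bulavunafzag* — final sound /g/ (a consonant) → -ri → *bulavunafzagri*.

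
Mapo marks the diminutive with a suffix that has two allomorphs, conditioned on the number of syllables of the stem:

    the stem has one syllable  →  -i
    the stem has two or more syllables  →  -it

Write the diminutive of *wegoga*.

wegogait

*wegoga* (3 syllables) → -it → *wegogait*.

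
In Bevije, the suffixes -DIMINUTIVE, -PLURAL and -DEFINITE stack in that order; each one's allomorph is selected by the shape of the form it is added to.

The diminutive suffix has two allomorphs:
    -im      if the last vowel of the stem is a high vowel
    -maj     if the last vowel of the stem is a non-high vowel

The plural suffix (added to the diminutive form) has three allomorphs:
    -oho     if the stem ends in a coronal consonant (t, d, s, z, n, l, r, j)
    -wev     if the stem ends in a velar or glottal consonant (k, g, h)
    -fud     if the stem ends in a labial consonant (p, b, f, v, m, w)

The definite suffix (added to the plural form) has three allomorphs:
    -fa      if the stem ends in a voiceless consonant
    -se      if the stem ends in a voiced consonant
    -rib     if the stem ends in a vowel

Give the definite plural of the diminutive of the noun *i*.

iimfudse

*i* — last vowel /i/ (a high vowel) → -im → *iim*.
Since the final consonant of the diminutive form *iim* is /m/ (labial), it takes -fud, giving *iimfud*.
Since the final sound of the plural form *iimfud* is /d/ (a voiced consonant), it takes -se, giving *iimfudse*.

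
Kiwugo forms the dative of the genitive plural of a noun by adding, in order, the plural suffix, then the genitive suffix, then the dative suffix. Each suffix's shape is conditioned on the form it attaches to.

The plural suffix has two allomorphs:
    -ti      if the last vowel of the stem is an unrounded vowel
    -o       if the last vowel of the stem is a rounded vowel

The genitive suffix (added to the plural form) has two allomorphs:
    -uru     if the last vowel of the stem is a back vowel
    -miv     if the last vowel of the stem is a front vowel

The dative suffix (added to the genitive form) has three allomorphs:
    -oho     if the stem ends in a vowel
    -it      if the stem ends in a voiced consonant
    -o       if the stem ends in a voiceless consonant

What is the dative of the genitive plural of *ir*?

*ir*: last vowel = /i/, an unrounded vowel → -ti → *irti*.
Since the last vowel of the plural form *irti* is /i/ (a front vowel), it takes -miv, giving *irtimiv*.
The genitive form *irtimiv*: final sound = /v/, a voiced consonant → -it → *irtimivit*.

irtimivit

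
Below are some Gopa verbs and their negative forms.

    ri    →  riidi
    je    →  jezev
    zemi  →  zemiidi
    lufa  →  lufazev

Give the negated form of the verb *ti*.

tiidi

The pattern is height harmony: -idi when the last vowel of the stem is a high vowel (*ri*, *zemi*); -zev when the last vowel of the stem is a non-high vowel (*je*, *lufa*).
*ti* — last vowel /i/ (a high vowel) → -idi → *tiidi*.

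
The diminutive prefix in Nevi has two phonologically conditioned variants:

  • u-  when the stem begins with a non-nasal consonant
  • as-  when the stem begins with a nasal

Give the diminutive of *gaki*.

ugaki

The first consonant of *gaki* is /g/, which is non-nasal, so the prefix is u-, giving *ugaki*.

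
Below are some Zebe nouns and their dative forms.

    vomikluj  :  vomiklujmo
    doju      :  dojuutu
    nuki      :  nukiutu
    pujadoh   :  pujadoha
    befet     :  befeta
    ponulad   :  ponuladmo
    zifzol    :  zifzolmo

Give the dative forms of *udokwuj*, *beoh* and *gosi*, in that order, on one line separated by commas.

udokwujmo, beoha, gosiutu

The suffix is conditioned by the final sound: -a when the stem ends in a voiceless consonant (*pujadoh*, *befet*); -mo when the stem ends in a voiced consonant (*vomikluj*, *ponulad*, *zifzol*); -utu when the stem ends in a vowel (*doju*, *nuki*).
Since the final sound of *udokwuj* is /j/ (a voiced consonant), it takes -mo, giving *udokwujmo*.
Since the final sound of *beoh* is /h/ (a voiceless consonant), it takes -a, giving *beoha*.
Since the final sound of *gosi* is /i/ (a vowel), it takes -utu, giving *gosiutu*.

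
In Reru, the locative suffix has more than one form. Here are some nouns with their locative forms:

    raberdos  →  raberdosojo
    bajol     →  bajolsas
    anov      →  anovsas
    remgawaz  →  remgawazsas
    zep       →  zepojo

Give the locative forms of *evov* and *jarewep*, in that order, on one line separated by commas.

The pattern is voicing of the final consonant: -ojo when the stem ends in a voiceless consonant (*raberdos*, *zep*); -sas when the stem ends in a voiced consonant (*bajol*, *anov*, *remgawaz*).
*evov*: final consonant = /v/, voiced → -sas → *evovsas*.
*jarewep* — final consonant /p/ (voiceless) → -ojo → *jarewepojo*.

evovsas, jarewepojo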